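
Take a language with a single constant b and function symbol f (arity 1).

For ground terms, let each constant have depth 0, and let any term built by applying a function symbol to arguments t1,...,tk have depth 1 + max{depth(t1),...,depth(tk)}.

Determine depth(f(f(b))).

depth(f(b)) = 1 + depth(b) = 1 + 0 = 1
depth(f(f(b))) = 1 + depth(f(b)) = 1 + 1 = 2

2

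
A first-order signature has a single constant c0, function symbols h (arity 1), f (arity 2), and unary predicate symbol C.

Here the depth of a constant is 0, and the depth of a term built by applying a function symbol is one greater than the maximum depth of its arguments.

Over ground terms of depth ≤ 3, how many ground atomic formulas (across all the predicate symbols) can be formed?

183

First count ground terms of depth ≤ 3.
If N_k denotes the number of depth-≤k ground terms, the 1 constant gives N_0 = 1, and each function symbol of arity r contributes N_{k-1}^r new terms at level k: N_k = 1 + N_{k-1} + N_{k-1}^2.
N_0 = 1
N_1 = 1 + 1 + 1^2 = 3
N_2 = 1 + 3 + 3^2 = 13
N_3 = 1 + 13 + 13^2 = 183
So |H| = 183.
Each predicate of arity r yields |H|^r ground atoms (one per choice of an r-tuple from H):
  C: 183
Total ground atoms: 183.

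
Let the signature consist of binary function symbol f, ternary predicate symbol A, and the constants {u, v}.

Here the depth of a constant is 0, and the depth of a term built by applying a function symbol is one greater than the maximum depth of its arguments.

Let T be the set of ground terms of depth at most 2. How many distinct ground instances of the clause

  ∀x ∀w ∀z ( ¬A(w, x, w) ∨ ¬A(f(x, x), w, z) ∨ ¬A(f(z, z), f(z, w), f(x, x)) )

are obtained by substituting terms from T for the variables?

Ground terms of depth ≤ 2:
  If N_k denotes the number of depth-≤k ground terms, the 2 constants give N_0 = 2, and each function symbol of arity r contributes N_{k-1}^r new terms at level k: N_k = 2 + N_{k-1}^2.
  N_0 = 2
  N_1 = 2 + 2^2 = 6
  N_2 = 2 + 6^2 = 38
So there are 38 ground terms available for substitution.
The clause has 3 distinct variables (x, w, z), each appearing in the body. In the free term algebra distinct substitutions yield syntactically distinct ground instances.
Number of ground instances = 38^3 = 54872.

54872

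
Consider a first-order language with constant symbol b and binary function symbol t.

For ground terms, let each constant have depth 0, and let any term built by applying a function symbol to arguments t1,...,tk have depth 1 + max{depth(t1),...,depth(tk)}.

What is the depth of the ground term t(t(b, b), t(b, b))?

depth(t(b, b)) = 1 + max(0, 0) = 1
depth(t(t(b, b), t(b, b))) = 1 + max(1, 1) = 2

2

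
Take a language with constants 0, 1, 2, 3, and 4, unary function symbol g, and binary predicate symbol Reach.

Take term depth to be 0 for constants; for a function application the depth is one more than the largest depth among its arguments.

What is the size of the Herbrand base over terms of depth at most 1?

First count ground terms of depth ≤ 1.
Let N_k = |{terms of depth ≤ k}|. Then N_0 = 5 and N_k = 5 + N_{k-1} for k ≥ 1 (one summand per function symbol, arity giving the exponent).
N_0 = 5
N_1 = 5 + 5 = 10
So |H| = 10.
Each predicate of arity r yields |H|^r ground atoms (one per choice of an r-tuple from H):
  Reach: 10^2 = 100
Total ground atoms: 100.

100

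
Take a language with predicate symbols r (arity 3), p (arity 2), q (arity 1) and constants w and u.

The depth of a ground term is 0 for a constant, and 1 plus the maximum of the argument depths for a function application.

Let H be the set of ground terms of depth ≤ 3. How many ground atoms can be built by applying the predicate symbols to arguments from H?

14

First count ground terms of depth ≤ 3.
With no function symbols every ground term is a constant, so there are exactly 2 ground terms at every depth bound.
N_0 = 2
N_1 = 2
N_2 = 2
N_3 = 2
Explicitly: w, u.
So |H| = 2.
A ground atom is a predicate applied to a tuple of terms from H, so the count is the sum over predicates of |H|^arity:
  r: 2^3 = 8;  p: 2^2 = 4;  q: 2
Total ground atoms: 8 + 4 + 2 = 14.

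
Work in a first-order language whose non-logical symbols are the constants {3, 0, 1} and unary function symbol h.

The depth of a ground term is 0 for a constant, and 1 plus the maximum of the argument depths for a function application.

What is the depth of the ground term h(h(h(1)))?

3

depth(h(1)) = 1 + depth(1) = 1 + 0 = 1
depth(h(h(1))) = 1 + depth(h(1)) = 1 + 1 = 2
depth(h(h(h(1)))) = 1 + depth(h(h(1))) = 1 + 2 = 3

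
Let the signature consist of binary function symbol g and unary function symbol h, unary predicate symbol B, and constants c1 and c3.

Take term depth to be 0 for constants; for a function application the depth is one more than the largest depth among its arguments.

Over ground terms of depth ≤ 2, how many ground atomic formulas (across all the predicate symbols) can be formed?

74

First count ground terms of depth ≤ 2.
If N_k denotes the number of depth-≤k ground terms, the 2 constants give N_0 = 2, and each function symbol of arity r contributes N_{k-1}^r new terms at level k: N_k = 2 + N_{k-1}^2 + N_{k-1}.
N_0 = 2
N_1 = 2 + 2^2 + 2 = 8
N_2 = 2 + 8^2 + 8 = 74
So |H| = 74.
For each predicate symbol, the number of ground atoms is |H| raised to its arity; summing:
  B: 74
Total ground atoms: 74.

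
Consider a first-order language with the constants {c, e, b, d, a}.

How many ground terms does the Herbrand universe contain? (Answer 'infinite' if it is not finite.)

5

There are no function symbols, so every ground term is one of the 5 constants.
The Herbrand universe is {c, e, b, d, a}, which is finite with 5 elements.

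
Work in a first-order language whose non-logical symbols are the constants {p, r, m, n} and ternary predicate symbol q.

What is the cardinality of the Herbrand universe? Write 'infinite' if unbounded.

4

There are no function symbols, so every ground term is one of the 4 constants.
The Herbrand universe is {p, r, m, n}, which is finite with 4 elements.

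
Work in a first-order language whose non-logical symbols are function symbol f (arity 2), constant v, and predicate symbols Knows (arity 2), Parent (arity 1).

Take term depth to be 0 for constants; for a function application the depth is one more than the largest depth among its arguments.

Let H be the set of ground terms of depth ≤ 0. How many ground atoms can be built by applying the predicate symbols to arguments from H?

2

First count ground terms of depth ≤ 0.
If N_k denotes the number of depth-≤k ground terms, the 1 constant gives N_0 = 1, and each function symbol of arity r contributes N_{k-1}^r new terms at level k: N_k = 1 + N_{k-1}^2.
N_0 = 1
So |H| = 1.
A ground atom is a predicate applied to a tuple of terms from H, so the count is the sum over predicates of |H|^arity:
  Knows: 1^2 = 1;  Parent: 1
Total ground atoms: 1 + 1 = 2.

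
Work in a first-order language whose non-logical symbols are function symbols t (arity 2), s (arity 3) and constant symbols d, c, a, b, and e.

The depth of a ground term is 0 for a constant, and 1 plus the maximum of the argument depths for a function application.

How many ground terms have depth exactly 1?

If N_k denotes the number of depth-≤k ground terms, the 5 constants give N_0 = 5, and each function symbol of arity r contributes N_{k-1}^r new terms at level k: N_k = 5 + N_{k-1}^2 + N_{k-1}^3.
N_0 = 5
N_1 = 5 + 5^2 + 5^3 = 155
Terms of depth exactly 1: N_1 − N_0 = 155 − 5 = 150.

150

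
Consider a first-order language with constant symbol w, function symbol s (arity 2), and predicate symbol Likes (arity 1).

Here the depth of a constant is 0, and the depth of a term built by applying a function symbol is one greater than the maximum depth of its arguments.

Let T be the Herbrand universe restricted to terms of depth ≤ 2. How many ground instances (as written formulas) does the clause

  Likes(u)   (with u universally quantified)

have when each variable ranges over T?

Ground terms of depth ≤ 2:
  If N_k denotes the number of depth-≤k ground terms, the 1 constant gives N_0 = 1, and each function symbol of arity r contributes N_{k-1}^r new terms at level k: N_k = 1 + N_{k-1}^2.
  N_0 = 1
  N_1 = 1 + 1^2 = 2
  N_2 = 1 + 2^2 = 5
  Explicitly: w, s(w, w), s(w, s(w, w)), s(s(w, w), w), s(s(w, w), s(w, w)).
So there are 5 ground terms available for substitution.
The body mentions the single quantified variable u; since ground terms form a free algebra, no two substitutions collapse to the same formula.
Number of ground instances = 5.

5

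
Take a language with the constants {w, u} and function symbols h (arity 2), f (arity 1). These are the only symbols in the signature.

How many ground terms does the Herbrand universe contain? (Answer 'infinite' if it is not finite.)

infinite

The signature has at least one function symbol (h, arity 2) and at least one constant (w).
Iterating h gives infinitely many distinct ground terms: w, h(w, w), h(h(w, w), h(w, w)), ...
So the Herbrand universe is infinite.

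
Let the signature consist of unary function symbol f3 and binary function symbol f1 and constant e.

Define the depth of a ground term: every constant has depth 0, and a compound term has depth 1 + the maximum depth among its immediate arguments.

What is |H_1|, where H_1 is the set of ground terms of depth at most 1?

3

Let N_k = |{terms of depth ≤ k}|. Then N_0 = 1 and N_k = 1 + N_{k-1} + N_{k-1}^2 for k ≥ 1 (one summand per function symbol, arity giving the exponent).
N_0 = 1
N_1 = 1 + 1 + 1^2 = 3
Explicitly: e, f3(e), f1(e, e).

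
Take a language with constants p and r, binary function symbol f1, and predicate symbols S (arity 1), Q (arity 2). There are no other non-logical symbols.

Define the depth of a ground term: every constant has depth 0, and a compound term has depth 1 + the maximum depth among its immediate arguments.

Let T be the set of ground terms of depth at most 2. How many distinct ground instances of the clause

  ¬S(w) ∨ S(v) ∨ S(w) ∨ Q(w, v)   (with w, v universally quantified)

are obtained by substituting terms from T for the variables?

1444

Ground terms of depth ≤ 2:
  If N_k denotes the number of depth-≤k ground terms, the 2 constants give N_0 = 2, and each function symbol of arity r contributes N_{k-1}^r new terms at level k: N_k = 2 + N_{k-1}^2.
  N_0 = 2
  N_1 = 2 + 2^2 = 6
  N_2 = 2 + 6^2 = 38
So there are 38 ground terms available for substitution.
Each of w, v ranges independently over the available ground terms, and distinct assignments produce distinct instances.
Number of ground instances = 38^2 = 1444.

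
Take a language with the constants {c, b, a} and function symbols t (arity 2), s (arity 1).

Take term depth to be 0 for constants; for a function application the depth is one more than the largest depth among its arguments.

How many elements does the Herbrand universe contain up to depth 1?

15

Let N_k count ground terms of depth at most k. Each non-constant term of depth ≤ k is some function symbol applied to depth-≤(k−1) arguments, giving N_k = 3 + N_{k-1}^2 + N_{k-1}.
N_0 = 3
N_1 = 3 + 3^2 + 3 = 15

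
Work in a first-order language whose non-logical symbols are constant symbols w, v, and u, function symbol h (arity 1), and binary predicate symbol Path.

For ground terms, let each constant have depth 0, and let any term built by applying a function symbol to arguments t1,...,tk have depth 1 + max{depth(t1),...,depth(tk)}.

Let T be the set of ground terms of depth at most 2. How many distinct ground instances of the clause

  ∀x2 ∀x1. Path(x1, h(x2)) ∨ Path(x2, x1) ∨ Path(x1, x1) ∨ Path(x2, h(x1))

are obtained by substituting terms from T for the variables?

81

Ground terms of depth ≤ 2:
  Write N_k for the number of ground terms of depth ≤ k. A term of depth ≤ k is either a constant or a function symbol applied to arguments of depth ≤ k−1, so N_k = 3 + N_{k-1}.
  N_0 = 3
  N_1 = 3 + 3 = 6
  N_2 = 3 + 6 = 9
  Explicitly: w, v, u, h(w), h(v), h(u), h(h(w)), h(h(v)), h(h(u)).
So there are 9 ground terms available for substitution.
The body mentions every one of the 2 quantified variables; since ground terms form a free algebra, no two substitutions collapse to the same formula.
Number of ground instances = 9^2 = 81.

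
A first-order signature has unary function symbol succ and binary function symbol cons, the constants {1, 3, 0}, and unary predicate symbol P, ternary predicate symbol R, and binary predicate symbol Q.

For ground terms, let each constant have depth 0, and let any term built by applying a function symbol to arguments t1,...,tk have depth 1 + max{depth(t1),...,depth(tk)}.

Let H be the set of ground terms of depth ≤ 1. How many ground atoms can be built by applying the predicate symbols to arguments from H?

First count ground terms of depth ≤ 1.
Write N_k for the number of ground terms of depth ≤ k. A term of depth ≤ k is either a constant or a function symbol applied to arguments of depth ≤ k−1, so N_k = 3 + N_{k-1} + N_{k-1}^2.
N_0 = 3
N_1 = 3 + 3 + 3^2 = 15
So |H| = 15.
For each predicate symbol, the number of ground atoms is |H| raised to its arity; summing:
  P: 15;  R: 15^3 = 3375;  Q: 15^2 = 225
Total ground atoms: 15 + 3375 + 225 = 3615.

3615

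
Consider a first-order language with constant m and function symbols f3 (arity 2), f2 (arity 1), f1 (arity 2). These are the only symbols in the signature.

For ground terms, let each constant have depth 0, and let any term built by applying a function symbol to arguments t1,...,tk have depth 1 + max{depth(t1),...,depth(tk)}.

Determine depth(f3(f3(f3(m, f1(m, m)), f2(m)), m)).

4

depth(f1(m, m)) = 1 + max(0, 0) = 1
depth(f3(m, f1(m, m))) = 1 + max(0, 1) = 2
depth(f2(m)) = 1 + depth(m) = 1 + 0 = 1
depth(f3(f3(m, f1(m, m)), f2(m))) = 1 + max(2, 1) = 3
depth(f3(f3(f3(m, f1(m, m)), f2(m)), m)) = 1 + max(3, 0) = 4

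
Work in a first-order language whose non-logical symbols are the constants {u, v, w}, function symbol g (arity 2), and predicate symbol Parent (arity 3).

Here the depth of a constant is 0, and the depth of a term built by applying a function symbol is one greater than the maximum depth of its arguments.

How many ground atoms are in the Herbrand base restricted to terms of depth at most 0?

First count ground terms of depth ≤ 0.
If N_k denotes the number of depth-≤k ground terms, the 3 constants give N_0 = 3, and each function symbol of arity r contributes N_{k-1}^r new terms at level k: N_k = 3 + N_{k-1}^2.
N_0 = 3
So |H| = 3.
For each predicate symbol, the number of ground atoms is |H| raised to its arity; summing:
  Parent: 3^3 = 27
Total ground atoms: 27.

27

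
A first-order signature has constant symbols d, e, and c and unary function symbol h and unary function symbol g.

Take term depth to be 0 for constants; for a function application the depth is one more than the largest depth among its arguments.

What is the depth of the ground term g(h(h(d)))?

3

depth(h(d)) = 1 + depth(d) = 1 + 0 = 1
depth(h(h(d))) = 1 + depth(h(d)) = 1 + 1 = 2
depth(g(h(h(d)))) = 1 + depth(h(h(d))) = 1 + 2 = 3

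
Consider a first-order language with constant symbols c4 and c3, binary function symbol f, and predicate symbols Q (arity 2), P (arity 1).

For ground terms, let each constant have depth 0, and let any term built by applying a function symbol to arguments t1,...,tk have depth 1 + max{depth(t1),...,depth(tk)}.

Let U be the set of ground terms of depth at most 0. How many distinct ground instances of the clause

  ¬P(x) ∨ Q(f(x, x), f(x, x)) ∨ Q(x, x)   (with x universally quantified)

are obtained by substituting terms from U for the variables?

Ground terms of depth ≤ 0:
  Count level by level. With function symbols f/2, the terms of depth ≤ k are the 2 constants together with each function applied to depth-≤(k−1) tuples, so N_k = 2 + N_{k-1}^2.
  N_0 = 2
So there are 2 ground terms available for substitution.
The body mentions the single quantified variable x; since ground terms form a free algebra, no two substitutions collapse to the same formula.
Number of ground instances = 2.

2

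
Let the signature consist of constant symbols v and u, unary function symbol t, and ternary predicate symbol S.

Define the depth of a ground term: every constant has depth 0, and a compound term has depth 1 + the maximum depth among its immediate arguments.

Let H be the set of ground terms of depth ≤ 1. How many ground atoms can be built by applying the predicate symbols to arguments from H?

First count ground terms of depth ≤ 1.
Let N_k count ground terms of depth at most k. Each non-constant term of depth ≤ k is some function symbol applied to depth-≤(k−1) arguments, giving N_k = 2 + N_{k-1}.
N_0 = 2
N_1 = 2 + 2 = 4
So |H| = 4.
Ground atoms are formed by filling each argument slot of a predicate with a term from H, so an r-ary predicate gives |H|^r atoms:
  S: 4^3 = 64
Total ground atoms: 64.

64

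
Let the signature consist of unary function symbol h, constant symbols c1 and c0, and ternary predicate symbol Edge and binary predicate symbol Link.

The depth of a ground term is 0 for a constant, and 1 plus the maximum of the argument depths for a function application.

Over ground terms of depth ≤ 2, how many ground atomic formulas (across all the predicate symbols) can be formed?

252

First count ground terms of depth ≤ 2.
If N_k denotes the number of depth-≤k ground terms, the 2 constants give N_0 = 2, and each function symbol of arity r contributes N_{k-1}^r new terms at level k: N_k = 2 + N_{k-1}.
N_0 = 2
N_1 = 2 + 2 = 4
N_2 = 2 + 4 = 6
Explicitly: c1, c0, h(c1), h(c0), h(h(c1)), h(h(c0)).
So |H| = 6.
Each predicate of arity r yields |H|^r ground atoms (one per choice of an r-tuple from H):
  Edge: 6^3 = 216;  Link: 6^2 = 36
Total ground atoms: 216 + 36 = 252.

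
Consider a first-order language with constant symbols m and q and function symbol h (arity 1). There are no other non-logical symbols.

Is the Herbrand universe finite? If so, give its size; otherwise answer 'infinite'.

infinite

The signature has at least one function symbol (h, arity 1) and at least one constant (m).
Iterating h gives infinitely many distinct ground terms: m, h(m), h(h(m)), ...
So the Herbrand universe is infinite.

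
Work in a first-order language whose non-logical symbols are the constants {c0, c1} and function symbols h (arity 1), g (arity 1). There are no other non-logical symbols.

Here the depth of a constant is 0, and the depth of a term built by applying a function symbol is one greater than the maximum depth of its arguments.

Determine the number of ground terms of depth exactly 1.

Let N_k = |{terms of depth ≤ k}|. Then N_0 = 2 and N_k = 2 + N_{k-1} + N_{k-1} for k ≥ 1 (one summand per function symbol, arity giving the exponent).
N_0 = 2
N_1 = 2 + 2 + 2 = 6
Terms of depth exactly 1: N_1 − N_0 = 6 − 2 = 4.

4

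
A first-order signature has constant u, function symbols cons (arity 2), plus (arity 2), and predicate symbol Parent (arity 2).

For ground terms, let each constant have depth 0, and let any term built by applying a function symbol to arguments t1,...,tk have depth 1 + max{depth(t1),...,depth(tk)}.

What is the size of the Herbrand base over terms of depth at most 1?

9

First count ground terms of depth ≤ 1.
Let N_k count ground terms of depth at most k. Each non-constant term of depth ≤ k is some function symbol applied to depth-≤(k−1) arguments, giving N_k = 1 + N_{k-1}^2 + N_{k-1}^2.
N_0 = 1
N_1 = 1 + 1^2 + 1^2 = 3
Explicitly: u, cons(u, u), plus(u, u).
So |H| = 3.
For each predicate symbol, the number of ground atoms is |H| raised to its arity; summing:
  Parent: 3^2 = 9
Total ground atoms: 9.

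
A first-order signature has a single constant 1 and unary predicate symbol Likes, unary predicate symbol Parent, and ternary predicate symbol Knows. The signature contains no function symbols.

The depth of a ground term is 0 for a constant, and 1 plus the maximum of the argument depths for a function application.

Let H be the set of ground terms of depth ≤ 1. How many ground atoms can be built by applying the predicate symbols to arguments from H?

First count ground terms of depth ≤ 1.
With no function symbols every ground term is a constant, so there is exactly 1 ground term at every depth bound.
N_0 = 1
N_1 = 1
Explicitly: 1.
So |H| = 1.
For each predicate symbol, the number of ground atoms is |H| raised to its arity; summing:
  Likes: 1;  Parent: 1;  Knows: 1^3 = 1
Total ground atoms: 1 + 1 + 1 = 3.

3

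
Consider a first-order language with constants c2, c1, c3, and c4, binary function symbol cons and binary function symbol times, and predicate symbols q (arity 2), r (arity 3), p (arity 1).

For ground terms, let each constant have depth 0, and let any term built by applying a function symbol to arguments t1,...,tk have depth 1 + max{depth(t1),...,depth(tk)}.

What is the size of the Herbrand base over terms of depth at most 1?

First count ground terms of depth ≤ 1.
Let N_k = |{terms of depth ≤ k}|. Then N_0 = 4 and N_k = 4 + N_{k-1}^2 + N_{k-1}^2 for k ≥ 1 (one summand per function symbol, arity giving the exponent).
N_0 = 4
N_1 = 4 + 4^2 + 4^2 = 36
So |H| = 36.
Each predicate of arity r yields |H|^r ground atoms (one per choice of an r-tuple from H):
  q: 36^2 = 1296;  r: 36^3 = 46656;  p: 36
Total ground atoms: 1296 + 46656 + 36 = 47988.

47988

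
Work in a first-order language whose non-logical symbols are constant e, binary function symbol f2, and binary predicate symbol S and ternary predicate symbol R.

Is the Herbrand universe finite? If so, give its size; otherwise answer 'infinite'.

The signature has at least one function symbol (f2, arity 2) and at least one constant (e).
Iterating f2 gives infinitely many distinct ground terms: e, f2(e, e), f2(f2(e, e), f2(e, e)), ...
So the Herbrand universe is infinite.

infinite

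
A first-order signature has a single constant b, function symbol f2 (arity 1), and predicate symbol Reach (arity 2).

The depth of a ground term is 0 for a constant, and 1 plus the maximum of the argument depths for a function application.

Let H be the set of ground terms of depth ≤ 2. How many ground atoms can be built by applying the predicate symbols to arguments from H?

First count ground terms of depth ≤ 2.
Count level by level. With function symbols f2/1, the terms of depth ≤ k are the 1 constant together with each function applied to depth-≤(k−1) tuples, so N_k = 1 + N_{k-1}.
N_0 = 1
N_1 = 1 + 1 = 2
N_2 = 1 + 2 = 3
Explicitly: b, f2(b), f2(f2(b)).
So |H| = 3.
A ground atom is a predicate applied to a tuple of terms from H, so the count is the sum over predicates of |H|^arity:
  Reach: 3^2 = 9
Total ground atoms: 9.

9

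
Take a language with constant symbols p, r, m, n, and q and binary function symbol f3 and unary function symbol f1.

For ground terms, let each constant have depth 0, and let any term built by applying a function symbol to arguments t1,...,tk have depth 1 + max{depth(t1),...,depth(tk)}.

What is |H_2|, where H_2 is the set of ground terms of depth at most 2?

1265

Write N_k for the number of ground terms of depth ≤ k. A term of depth ≤ k is either a constant or a function symbol applied to arguments of depth ≤ k−1, so N_k = 5 + N_{k-1}^2 + N_{k-1}.
N_0 = 5
N_1 = 5 + 5^2 + 5 = 35
N_2 = 5 + 35^2 + 35 = 1265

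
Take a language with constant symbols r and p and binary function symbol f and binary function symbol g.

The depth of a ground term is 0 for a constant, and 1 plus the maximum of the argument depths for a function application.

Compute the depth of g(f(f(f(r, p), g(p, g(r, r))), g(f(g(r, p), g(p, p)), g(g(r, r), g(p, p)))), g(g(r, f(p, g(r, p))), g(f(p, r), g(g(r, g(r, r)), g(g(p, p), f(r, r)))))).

6

depth(f(r, p)) = 1 + max(0, 0) = 1
depth(g(r, r)) = 1 + max(0, 0) = 1
depth(g(p, g(r, r))) = 1 + max(0, 1) = 2
depth(f(f(r, p), g(p, g(r, r)))) = 1 + max(1, 2) = 3
depth(g(r, p)) = 1 + max(0, 0) = 1
depth(g(p, p)) = 1 + max(0, 0) = 1
depth(f(g(r, p), g(p, p))) = 1 + max(1, 1) = 2
depth(g(g(r, r), g(p, p))) = 1 + max(1, 1) = 2
depth(g(f(g(r, p), g(p, p)), g(g(r, r), g(p, p)))) = 1 + max(2, 2) = 3
depth(f(f(f(r, p), g(p, g(r, r))), g(f(g(r, p), g(p, p)), g(g(r, r), g(p, p))))) = 1 + max(3, 3) = 4
depth(f(p, g(r, p))) = 1 + max(0, 1) = 2
depth(g(r, f(p, g(r, p)))) = 1 + max(0, 2) = 3
depth(f(p, r)) = 1 + max(0, 0) = 1
depth(g(r, g(r, r))) = 1 + max(0, 1) = 2
depth(f(r, r)) = 1 + max(0, 0) = 1
depth(g(g(p, p), f(r, r))) = 1 + max(1, 1) = 2
depth(g(g(r, g(r, r)), g(g(p, p), f(r, r)))) = 1 + max(2, 2) = 3
depth(g(f(p, r), g(g(r, g(r, r)), g(g(p, p), f(r, r))))) = 1 + max(1, 3) = 4
depth(g(g(r, f(p, g(r, p))), g(f(p, r), g(g(r, g(r, r)), g(g(p, p), f(r, r)))))) = 1 + max(3, 4) = 5
depth(g(f(f(f(r, p), g(p, g(r, r))), g(f(g(r, p), g(p, p)), g(g(r, r), g(p, p)))), g(g(r, f(p, g(r, p))), g(f(p, r), g(g(r, g(r, r)), g(g(p, p), f(r, r))))))) = 1 + max(4, 5) = 6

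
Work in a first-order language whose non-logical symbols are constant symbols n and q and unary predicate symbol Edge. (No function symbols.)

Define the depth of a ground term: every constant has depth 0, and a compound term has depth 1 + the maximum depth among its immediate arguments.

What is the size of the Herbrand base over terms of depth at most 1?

2

First count ground terms of depth ≤ 1.
With no function symbols every ground term is a constant, so there are exactly 2 ground terms at every depth bound.
N_0 = 2
N_1 = 2
Explicitly: n, q.
So |H| = 2.
Each predicate of arity r yields |H|^r ground atoms (one per choice of an r-tuple from H):
  Edge: 2
Total ground atoms: 2.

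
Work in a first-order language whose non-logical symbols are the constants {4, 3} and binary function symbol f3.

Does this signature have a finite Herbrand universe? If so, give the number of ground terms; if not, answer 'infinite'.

The signature has at least one function symbol (f3, arity 2) and at least one constant (4).
Iterating f3 gives infinitely many distinct ground terms: 4, f3(4, 4), f3(f3(4, 4), f3(4, 4)), ...
So the Herbrand universe is infinite.

infinite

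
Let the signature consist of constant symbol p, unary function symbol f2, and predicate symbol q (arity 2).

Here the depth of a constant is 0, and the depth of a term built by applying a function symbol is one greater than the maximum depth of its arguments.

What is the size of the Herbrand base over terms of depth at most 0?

1

First count ground terms of depth ≤ 0.
Write N_k for the number of ground terms of depth ≤ k. A term of depth ≤ k is either a constant or a function symbol applied to arguments of depth ≤ k−1, so N_k = 1 + N_{k-1}.
N_0 = 1
Explicitly: p.
So |H| = 1.
Each predicate of arity r yields |H|^r ground atoms (one per choice of an r-tuple from H):
  q: 1^2 = 1
Total ground atoms: 1.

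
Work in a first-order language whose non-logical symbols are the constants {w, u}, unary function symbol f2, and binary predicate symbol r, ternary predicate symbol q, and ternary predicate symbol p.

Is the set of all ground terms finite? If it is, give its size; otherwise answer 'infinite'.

The signature has at least one function symbol (f2, arity 1) and at least one constant (w).
Iterating f2 gives infinitely many distinct ground terms: w, f2(w), f2(f2(w)), ...
So the Herbrand universe is infinite.

infinite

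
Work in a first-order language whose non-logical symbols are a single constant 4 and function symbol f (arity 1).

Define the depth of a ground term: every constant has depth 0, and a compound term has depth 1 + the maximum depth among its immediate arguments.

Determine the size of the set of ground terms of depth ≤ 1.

Let N_k count ground terms of depth at most k. Each non-constant term of depth ≤ k is some function symbol applied to depth-≤(k−1) arguments, giving N_k = 1 + N_{k-1}.
N_0 = 1
N_1 = 1 + 1 = 2
Explicitly: 4, f(4).

2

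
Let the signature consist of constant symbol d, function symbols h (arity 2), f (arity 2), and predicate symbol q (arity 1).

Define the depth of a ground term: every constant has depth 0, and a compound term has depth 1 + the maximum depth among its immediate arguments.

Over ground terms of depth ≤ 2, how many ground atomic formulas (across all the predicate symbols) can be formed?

First count ground terms of depth ≤ 2.
Let N_k count ground terms of depth at most k. Each non-constant term of depth ≤ k is some function symbol applied to depth-≤(k−1) arguments, giving N_k = 1 + N_{k-1}^2 + N_{k-1}^2.
N_0 = 1
N_1 = 1 + 1^2 + 1^2 = 3
N_2 = 1 + 3^2 + 3^2 = 19
So |H| = 19.
Ground atoms are formed by filling each argument slot of a predicate with a term from H, so an r-ary predicate gives |H|^r atoms:
  q: 19
Total ground atoms: 19.

19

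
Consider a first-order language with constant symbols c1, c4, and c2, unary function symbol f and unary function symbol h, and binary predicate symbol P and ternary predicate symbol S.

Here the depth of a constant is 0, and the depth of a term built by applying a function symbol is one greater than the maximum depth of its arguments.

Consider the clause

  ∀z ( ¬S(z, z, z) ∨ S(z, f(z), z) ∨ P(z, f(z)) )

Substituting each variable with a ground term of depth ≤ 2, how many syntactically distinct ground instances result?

21

Ground terms of depth ≤ 2:
  Let N_k = |{terms of depth ≤ k}|. Then N_0 = 3 and N_k = 3 + N_{k-1} + N_{k-1} for k ≥ 1 (one summand per function symbol, arity giving the exponent).
  N_0 = 3
  N_1 = 3 + 3 + 3 = 9
  N_2 = 3 + 9 + 9 = 21
So there are 21 ground terms available for substitution.
The body mentions the single quantified variable z; since ground terms form a free algebra, no two substitutions collapse to the same formula.
Number of ground instances = 21.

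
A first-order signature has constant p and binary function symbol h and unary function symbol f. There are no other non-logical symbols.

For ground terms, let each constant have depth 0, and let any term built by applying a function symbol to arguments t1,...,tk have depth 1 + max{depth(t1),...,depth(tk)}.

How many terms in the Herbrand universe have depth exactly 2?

Let N_k = |{terms of depth ≤ k}|. Then N_0 = 1 and N_k = 1 + N_{k-1}^2 + N_{k-1} for k ≥ 1 (one summand per function symbol, arity giving the exponent).
N_0 = 1
N_1 = 1 + 1^2 + 1 = 3
N_2 = 1 + 3^2 + 3 = 13
Terms of depth exactly 2: N_2 − N_1 = 13 − 3 = 10.

10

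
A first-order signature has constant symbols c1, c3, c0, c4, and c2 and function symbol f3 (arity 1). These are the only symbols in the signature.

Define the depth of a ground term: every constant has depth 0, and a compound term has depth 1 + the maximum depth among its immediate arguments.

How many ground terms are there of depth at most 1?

Let N_k = |{terms of depth ≤ k}|. Then N_0 = 5 and N_k = 5 + N_{k-1} for k ≥ 1 (one summand per function symbol, arity giving the exponent).
N_0 = 5
N_1 = 5 + 5 = 10
Explicitly: c1, c3, c0, c4, c2, f3(c1), f3(c3), f3(c0), f3(c4), f3(c2).

10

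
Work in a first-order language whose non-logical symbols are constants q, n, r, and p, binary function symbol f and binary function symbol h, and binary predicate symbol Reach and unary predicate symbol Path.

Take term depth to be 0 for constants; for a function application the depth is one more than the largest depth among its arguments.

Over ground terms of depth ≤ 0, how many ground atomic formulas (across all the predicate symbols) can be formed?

First count ground terms of depth ≤ 0.
Let N_k = |{terms of depth ≤ k}|. Then N_0 = 4 and N_k = 4 + N_{k-1}^2 + N_{k-1}^2 for k ≥ 1 (one summand per function symbol, arity giving the exponent).
N_0 = 4
Explicitly: q, n, r, p.
So |H| = 4.
Each predicate of arity r yields |H|^r ground atoms (one per choice of an r-tuple from H):
  Reach: 4^2 = 16;  Path: 4
Total ground atoms: 16 + 4 = 20.

20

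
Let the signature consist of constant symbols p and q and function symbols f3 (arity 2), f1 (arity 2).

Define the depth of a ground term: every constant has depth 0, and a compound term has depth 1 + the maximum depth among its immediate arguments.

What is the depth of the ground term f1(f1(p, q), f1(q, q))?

depth(f1(p, q)) = 1 + max(0, 0) = 1
depth(f1(q, q)) = 1 + max(0, 0) = 1
depth(f1(f1(p, q), f1(q, q))) = 1 + max(1, 1) = 2

2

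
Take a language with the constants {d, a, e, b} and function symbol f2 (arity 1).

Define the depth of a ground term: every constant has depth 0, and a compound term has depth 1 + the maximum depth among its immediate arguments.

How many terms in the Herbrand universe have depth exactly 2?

Write N_k for the number of ground terms of depth ≤ k. A term of depth ≤ k is either a constant or a function symbol applied to arguments of depth ≤ k−1, so N_k = 4 + N_{k-1}.
N_0 = 4
N_1 = 4 + 4 = 8
N_2 = 4 + 8 = 12
Terms of depth exactly 2: N_2 − N_1 = 12 − 8 = 4.

4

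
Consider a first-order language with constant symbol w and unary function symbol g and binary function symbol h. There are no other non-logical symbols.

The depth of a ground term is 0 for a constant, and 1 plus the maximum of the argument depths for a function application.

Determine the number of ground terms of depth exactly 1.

2

Let N_k = |{terms of depth ≤ k}|. Then N_0 = 1 and N_k = 1 + N_{k-1} + N_{k-1}^2 for k ≥ 1 (one summand per function symbol, arity giving the exponent).
N_0 = 1
N_1 = 1 + 1 + 1^2 = 3
Terms of depth exactly 1: N_1 − N_0 = 3 − 1 = 2.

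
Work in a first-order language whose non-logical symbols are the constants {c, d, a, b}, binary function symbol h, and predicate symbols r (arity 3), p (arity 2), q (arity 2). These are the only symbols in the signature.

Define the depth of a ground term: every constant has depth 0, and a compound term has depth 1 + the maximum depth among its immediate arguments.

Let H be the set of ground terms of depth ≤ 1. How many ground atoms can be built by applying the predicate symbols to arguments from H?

First count ground terms of depth ≤ 1.
If N_k denotes the number of depth-≤k ground terms, the 4 constants give N_0 = 4, and each function symbol of arity r contributes N_{k-1}^r new terms at level k: N_k = 4 + N_{k-1}^2.
N_0 = 4
N_1 = 4 + 4^2 = 20
So |H| = 20.
Ground atoms are formed by filling each argument slot of a predicate with a term from H, so an r-ary predicate gives |H|^r atoms:
  r: 20^3 = 8000;  p: 20^2 = 400;  q: 20^2 = 400
Total ground atoms: 8000 + 400 + 400 = 8800.

8800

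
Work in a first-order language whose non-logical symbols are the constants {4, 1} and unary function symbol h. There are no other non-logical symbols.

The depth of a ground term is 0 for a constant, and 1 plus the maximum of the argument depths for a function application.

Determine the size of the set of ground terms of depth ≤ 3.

If N_k denotes the number of depth-≤k ground terms, the 2 constants give N_0 = 2, and each function symbol of arity r contributes N_{k-1}^r new terms at level k: N_k = 2 + N_{k-1}.
N_0 = 2
N_1 = 2 + 2 = 4
N_2 = 2 + 4 = 6
N_3 = 2 + 6 = 8

8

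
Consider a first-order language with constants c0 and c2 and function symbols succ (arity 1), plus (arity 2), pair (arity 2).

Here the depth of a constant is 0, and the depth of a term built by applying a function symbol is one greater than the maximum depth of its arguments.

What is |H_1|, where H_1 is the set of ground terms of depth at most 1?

Count level by level. With function symbols succ/1, plus/2, pair/2, the terms of depth ≤ k are the 2 constants together with each function applied to depth-≤(k−1) tuples, so N_k = 2 + N_{k-1} + N_{k-1}^2 + N_{k-1}^2.
N_0 = 2
N_1 = 2 + 2 + 2^2 + 2^2 = 12

12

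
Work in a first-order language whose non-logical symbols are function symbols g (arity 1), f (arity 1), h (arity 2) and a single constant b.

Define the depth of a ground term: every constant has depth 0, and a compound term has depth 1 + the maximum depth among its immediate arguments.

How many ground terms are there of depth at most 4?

458329

If N_k denotes the number of depth-≤k ground terms, the 1 constant gives N_0 = 1, and each function symbol of arity r contributes N_{k-1}^r new terms at level k: N_k = 1 + N_{k-1} + N_{k-1} + N_{k-1}^2.
N_0 = 1
N_1 = 1 + 1 + 1 + 1^2 = 4
N_2 = 1 + 4 + 4 + 4^2 = 25
N_3 = 1 + 25 + 25 + 25^2 = 676
N_4 = 1 + 676 + 676 + 676^2 = 458329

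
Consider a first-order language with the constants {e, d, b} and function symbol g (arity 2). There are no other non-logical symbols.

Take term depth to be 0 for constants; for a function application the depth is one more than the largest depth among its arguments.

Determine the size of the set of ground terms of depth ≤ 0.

If N_k denotes the number of depth-≤k ground terms, the 3 constants give N_0 = 3, and each function symbol of arity r contributes N_{k-1}^r new terms at level k: N_k = 3 + N_{k-1}^2.
N_0 = 3

3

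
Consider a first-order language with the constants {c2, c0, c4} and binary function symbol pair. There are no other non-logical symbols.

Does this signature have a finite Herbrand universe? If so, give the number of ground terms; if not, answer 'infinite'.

The signature has at least one function symbol (pair, arity 2) and at least one constant (c2).
Iterating pair gives infinitely many distinct ground terms: c2, pair(c2, c2), pair(pair(c2, c2), pair(c2, c2)), ...
So the Herbrand universe is infinite.

infinite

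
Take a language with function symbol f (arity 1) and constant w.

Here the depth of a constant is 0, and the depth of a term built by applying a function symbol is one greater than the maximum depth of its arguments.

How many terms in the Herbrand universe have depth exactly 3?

Write N_k for the number of ground terms of depth ≤ k. A term of depth ≤ k is either a constant or a function symbol applied to arguments of depth ≤ k−1, so N_k = 1 + N_{k-1}.
N_0 = 1
N_1 = 1 + 1 = 2
N_2 = 1 + 2 = 3
N_3 = 1 + 3 = 4
Terms of depth exactly 3: N_3 − N_2 = 4 − 3 = 1.

1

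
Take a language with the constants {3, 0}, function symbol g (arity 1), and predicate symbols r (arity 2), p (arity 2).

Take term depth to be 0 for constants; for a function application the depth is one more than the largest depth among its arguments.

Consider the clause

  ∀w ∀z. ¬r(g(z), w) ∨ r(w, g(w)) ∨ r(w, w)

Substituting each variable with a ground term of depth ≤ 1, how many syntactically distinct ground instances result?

Ground terms of depth ≤ 1:
  Write N_k for the number of ground terms of depth ≤ k. A term of depth ≤ k is either a constant or a function symbol applied to arguments of depth ≤ k−1, so N_k = 2 + N_{k-1}.
  N_0 = 2
  N_1 = 2 + 2 = 4
So there are 4 ground terms available for substitution.
The clause has 2 distinct variables (w, z), each appearing in the body. In the free term algebra distinct substitutions yield syntactically distinct ground instances.
Number of ground instances = 4^2 = 16.

16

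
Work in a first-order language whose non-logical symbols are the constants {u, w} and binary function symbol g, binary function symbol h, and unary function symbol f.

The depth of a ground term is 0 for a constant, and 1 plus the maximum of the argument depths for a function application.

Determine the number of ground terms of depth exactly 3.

182410

Let N_k count ground terms of depth at most k. Each non-constant term of depth ≤ k is some function symbol applied to depth-≤(k−1) arguments, giving N_k = 2 + N_{k-1}^2 + N_{k-1}^2 + N_{k-1}.
N_0 = 2
N_1 = 2 + 2^2 + 2^2 + 2 = 12
N_2 = 2 + 12^2 + 12^2 + 12 = 302
N_3 = 2 + 302^2 + 302^2 + 302 = 182712
Terms of depth exactly 3: N_3 − N_2 = 182712 − 302 = 182410.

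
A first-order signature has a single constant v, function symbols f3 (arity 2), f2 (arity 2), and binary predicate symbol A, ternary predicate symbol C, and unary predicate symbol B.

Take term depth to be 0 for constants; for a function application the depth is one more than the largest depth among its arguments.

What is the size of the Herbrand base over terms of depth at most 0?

3

First count ground terms of depth ≤ 0.
Count level by level. With function symbols f3/2, f2/2, the terms of depth ≤ k are the 1 constant together with each function applied to depth-≤(k−1) tuples, so N_k = 1 + N_{k-1}^2 + N_{k-1}^2.
N_0 = 1
Explicitly: v.
So |H| = 1.
Ground atoms are formed by filling each argument slot of a predicate with a term from H, so an r-ary predicate gives |H|^r atoms:
  A: 1^2 = 1;  C: 1^3 = 1;  B: 1
Total ground atoms: 1 + 1 + 1 = 3.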